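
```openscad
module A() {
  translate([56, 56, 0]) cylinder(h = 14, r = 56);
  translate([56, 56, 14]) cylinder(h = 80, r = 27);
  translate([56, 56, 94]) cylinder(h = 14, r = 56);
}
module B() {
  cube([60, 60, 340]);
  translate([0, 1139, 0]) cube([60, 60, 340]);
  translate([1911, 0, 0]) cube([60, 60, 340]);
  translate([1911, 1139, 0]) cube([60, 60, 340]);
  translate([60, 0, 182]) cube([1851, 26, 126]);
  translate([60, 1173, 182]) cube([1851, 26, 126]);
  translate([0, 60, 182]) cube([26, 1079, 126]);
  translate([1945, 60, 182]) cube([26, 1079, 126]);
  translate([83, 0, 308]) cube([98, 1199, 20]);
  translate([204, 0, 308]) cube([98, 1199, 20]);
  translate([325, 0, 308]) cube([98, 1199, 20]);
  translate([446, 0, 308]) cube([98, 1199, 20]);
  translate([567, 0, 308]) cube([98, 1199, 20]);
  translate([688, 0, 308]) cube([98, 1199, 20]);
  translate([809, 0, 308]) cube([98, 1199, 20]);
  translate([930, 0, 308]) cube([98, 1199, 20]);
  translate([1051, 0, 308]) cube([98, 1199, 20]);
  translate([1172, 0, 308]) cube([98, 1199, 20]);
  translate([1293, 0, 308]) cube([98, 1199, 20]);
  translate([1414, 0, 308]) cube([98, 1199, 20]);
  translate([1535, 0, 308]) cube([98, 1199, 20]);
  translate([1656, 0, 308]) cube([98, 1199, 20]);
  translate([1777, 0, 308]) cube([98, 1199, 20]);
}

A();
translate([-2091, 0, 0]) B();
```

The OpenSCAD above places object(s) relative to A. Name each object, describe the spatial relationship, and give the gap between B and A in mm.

A is a spool. B is a bed frame. The bed frame is on the floor beside the spool on its −x side. The gap between the bed frame and the spool is 120 mm.

The bed frame's nearest face is 120 mm from the spool's −x face.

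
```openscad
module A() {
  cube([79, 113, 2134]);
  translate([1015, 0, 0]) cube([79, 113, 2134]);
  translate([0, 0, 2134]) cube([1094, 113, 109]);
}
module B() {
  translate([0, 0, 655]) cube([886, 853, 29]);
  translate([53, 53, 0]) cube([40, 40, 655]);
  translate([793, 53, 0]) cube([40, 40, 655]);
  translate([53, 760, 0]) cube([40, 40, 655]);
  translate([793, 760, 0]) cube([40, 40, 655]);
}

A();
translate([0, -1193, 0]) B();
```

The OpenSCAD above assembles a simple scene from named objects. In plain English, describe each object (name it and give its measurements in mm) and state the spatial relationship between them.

A is a rectangular door frame: two vertical jambs of 79×113 mm section, 2134 mm tall, with a clear opening 936 mm wide between their inner faces. A header 109 mm tall and 113 mm deep lies on top of the jambs and spans the full outside width.

B is a rectangular dining table. The top is 886×853×29 mm with its upper surface at z = 684 mm. It stands on four 40×40 mm square legs, each inset 53 mm from the nearest pair of top edges, running from the floor to the underside of the top.

The table is on the floor beside the door frame on its −y side.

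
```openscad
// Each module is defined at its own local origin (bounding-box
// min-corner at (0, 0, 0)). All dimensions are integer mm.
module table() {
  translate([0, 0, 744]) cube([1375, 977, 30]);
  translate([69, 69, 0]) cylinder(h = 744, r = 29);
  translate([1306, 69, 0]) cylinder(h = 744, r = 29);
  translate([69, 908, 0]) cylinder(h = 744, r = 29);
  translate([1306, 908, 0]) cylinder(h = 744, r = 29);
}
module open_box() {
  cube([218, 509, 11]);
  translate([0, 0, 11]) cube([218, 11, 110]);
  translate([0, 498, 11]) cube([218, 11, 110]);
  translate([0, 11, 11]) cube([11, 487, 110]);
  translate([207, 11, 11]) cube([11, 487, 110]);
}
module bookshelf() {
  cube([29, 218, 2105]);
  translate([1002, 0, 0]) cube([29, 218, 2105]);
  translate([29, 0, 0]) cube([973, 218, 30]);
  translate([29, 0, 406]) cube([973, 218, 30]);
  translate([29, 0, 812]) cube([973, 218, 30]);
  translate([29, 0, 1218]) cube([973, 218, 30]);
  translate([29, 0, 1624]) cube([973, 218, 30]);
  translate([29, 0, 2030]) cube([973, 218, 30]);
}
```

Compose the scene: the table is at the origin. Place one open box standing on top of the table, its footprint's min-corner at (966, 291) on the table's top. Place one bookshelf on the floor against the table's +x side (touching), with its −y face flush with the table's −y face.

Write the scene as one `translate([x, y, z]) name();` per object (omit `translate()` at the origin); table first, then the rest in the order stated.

table();
translate([966, 291, 774]) open_box();
translate([1375, 0, 0]) bookshelf();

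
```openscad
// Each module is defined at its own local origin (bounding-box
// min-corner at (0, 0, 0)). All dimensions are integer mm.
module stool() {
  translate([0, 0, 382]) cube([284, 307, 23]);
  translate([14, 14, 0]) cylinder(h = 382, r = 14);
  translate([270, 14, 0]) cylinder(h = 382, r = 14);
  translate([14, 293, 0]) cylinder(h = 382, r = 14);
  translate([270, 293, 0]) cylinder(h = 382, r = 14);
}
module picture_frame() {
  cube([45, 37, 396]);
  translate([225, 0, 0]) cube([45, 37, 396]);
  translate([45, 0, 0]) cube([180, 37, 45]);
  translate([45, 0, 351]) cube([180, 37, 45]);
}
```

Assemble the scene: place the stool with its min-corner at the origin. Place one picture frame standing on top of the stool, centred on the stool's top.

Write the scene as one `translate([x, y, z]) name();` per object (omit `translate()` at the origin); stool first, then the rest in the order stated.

stool();
translate([7, 135, 405]) picture_frame();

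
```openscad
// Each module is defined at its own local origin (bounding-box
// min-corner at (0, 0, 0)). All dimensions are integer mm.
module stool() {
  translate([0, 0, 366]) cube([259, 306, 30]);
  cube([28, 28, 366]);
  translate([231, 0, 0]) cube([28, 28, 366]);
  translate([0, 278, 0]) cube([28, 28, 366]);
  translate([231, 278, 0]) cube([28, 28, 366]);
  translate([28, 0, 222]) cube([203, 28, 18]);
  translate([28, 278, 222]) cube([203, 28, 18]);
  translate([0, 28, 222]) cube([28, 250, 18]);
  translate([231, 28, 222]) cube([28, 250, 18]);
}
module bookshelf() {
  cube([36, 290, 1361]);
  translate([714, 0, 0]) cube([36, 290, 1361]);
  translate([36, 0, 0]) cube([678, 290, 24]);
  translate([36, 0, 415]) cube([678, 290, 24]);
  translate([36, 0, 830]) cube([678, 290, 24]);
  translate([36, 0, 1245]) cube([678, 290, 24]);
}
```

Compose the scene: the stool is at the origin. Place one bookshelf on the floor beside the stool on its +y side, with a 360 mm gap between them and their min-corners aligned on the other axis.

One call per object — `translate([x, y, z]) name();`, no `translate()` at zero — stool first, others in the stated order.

stool();
translate([0, 666, 0]) bookshelf();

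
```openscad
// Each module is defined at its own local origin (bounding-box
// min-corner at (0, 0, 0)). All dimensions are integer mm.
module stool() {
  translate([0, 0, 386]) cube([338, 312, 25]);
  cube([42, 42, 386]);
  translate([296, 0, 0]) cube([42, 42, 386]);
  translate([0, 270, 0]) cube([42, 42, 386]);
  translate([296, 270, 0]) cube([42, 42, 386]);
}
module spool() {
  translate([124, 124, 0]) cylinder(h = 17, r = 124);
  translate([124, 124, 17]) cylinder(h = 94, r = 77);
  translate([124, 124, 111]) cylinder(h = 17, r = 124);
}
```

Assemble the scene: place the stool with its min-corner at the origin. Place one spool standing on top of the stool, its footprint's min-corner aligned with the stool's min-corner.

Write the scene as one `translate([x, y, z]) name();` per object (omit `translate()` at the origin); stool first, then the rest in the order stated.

stool();
translate([0, 0, 411]) spool();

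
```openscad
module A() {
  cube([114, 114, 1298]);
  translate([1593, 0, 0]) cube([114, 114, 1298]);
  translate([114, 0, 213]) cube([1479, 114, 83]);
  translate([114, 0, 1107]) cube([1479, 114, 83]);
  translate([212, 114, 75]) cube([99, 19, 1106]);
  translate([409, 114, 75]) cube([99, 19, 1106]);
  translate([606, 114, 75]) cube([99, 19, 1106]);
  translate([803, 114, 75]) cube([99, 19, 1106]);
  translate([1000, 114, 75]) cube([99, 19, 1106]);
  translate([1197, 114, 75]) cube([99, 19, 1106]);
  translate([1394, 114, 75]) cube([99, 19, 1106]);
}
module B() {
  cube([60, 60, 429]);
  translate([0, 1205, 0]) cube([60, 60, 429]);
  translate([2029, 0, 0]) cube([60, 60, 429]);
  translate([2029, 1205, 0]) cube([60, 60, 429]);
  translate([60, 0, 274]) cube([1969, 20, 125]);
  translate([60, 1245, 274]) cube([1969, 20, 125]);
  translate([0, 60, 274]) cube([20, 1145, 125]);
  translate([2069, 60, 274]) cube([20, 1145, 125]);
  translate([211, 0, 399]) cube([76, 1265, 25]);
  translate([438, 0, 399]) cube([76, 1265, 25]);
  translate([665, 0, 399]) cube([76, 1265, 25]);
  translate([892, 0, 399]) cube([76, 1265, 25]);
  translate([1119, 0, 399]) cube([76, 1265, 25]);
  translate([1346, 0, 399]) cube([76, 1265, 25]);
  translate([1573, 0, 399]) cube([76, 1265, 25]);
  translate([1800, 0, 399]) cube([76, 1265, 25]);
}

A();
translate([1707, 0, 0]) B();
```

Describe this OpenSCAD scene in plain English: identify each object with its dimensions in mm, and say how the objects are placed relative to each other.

A is a fence section. Two 114×114 mm posts, 1298 mm tall, stand on the floor with a clear span of 1479 mm between their inner faces. Two horizontal rails of 114×83 mm section span the gap between the posts with their undersides at z = 213 mm and z = 1107 mm, flush with the posts' −y face. 7 pickets, each 99 mm wide, 19 mm thick and 1106 mm tall, are fixed to the +y face of the rails with their bottoms at z = 75 mm, evenly spaced across the span with equal gaps (rounded down to the nearest mm) at the −x end and between each pair — any rounding remainder accumulates at the +x end.

B is a bed frame 2089 mm long (x) by 1265 mm wide (y). Four 60×60 mm corner posts, 429 mm tall, at the corners of the footprint. Four rails of 20 mm thickness and 125 mm height run between adjacent posts with their undersides at z = 274 mm, their outer faces flush with the outside of the frame (the two x-running rails run between the posts' inner faces; the two y-running rails run between the posts' inner faces). 8 slats, each 76 mm wide (x) and 25 mm thick, lie across the top of the two x-running rails, running the full 1265 mm width of the frame in y; the slats are evenly spaced along x between the inner faces of the end posts with equal gaps (rounded down to the nearest mm) at the −x end and between each pair — any rounding remainder accumulates at the +x end.

The bed frame is against the fence section's +x side, with their −y faces flush.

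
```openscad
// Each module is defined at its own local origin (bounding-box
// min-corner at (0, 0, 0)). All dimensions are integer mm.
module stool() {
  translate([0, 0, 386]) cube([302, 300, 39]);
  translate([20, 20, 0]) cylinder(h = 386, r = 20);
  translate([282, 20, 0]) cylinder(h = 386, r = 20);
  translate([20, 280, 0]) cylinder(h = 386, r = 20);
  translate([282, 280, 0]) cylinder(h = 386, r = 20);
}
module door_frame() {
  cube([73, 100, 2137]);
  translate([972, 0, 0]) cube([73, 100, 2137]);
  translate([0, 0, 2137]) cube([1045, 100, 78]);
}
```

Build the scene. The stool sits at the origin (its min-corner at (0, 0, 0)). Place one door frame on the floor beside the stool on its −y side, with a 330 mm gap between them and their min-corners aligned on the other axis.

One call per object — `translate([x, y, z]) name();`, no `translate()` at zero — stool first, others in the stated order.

stool();
translate([0, -430, 0]) door_frame();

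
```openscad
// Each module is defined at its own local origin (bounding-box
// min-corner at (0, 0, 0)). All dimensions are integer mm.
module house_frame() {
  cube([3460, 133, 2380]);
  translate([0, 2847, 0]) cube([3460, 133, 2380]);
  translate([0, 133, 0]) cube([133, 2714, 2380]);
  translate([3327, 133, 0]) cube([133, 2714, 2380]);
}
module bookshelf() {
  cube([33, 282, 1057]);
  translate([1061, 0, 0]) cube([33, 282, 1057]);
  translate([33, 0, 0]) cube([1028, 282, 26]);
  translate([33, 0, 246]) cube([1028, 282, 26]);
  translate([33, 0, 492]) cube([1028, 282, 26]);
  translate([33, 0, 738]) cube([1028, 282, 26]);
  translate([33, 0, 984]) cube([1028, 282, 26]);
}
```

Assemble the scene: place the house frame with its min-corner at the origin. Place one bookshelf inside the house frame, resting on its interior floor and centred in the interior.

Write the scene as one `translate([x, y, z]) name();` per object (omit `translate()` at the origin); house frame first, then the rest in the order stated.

house_frame();
translate([1183, 1349, 0]) bookshelf();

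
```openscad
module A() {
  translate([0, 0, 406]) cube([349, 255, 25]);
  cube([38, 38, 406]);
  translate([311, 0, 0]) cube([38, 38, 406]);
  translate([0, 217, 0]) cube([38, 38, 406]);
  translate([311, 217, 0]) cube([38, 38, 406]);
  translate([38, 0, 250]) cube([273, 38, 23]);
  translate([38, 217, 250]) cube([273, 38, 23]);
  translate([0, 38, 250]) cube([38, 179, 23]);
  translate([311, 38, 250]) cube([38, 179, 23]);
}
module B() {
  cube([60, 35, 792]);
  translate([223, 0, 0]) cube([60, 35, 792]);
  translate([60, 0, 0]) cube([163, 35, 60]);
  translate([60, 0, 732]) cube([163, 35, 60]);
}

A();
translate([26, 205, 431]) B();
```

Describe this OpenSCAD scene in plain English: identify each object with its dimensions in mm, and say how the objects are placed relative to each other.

A is a four-legged stool. The seat is 349×255 mm, 25 mm thick, top at z = 431 mm. It stands on four square legs, each 38×38 mm in cross-section, from z = 0 to the seat underside, each flush with a corner of the seat. Four stretchers, 38 mm wide and 23 mm tall, connect adjacent legs with their undersides at z = 250 mm, each running between the inner faces of the legs it joins and aligned with the legs' outer faces on the other axis.

B is a picture frame with a 163×672 mm rectangular opening (x by z) and a uniform 60 mm border on every side. Frame depth is 35 mm along y. It is built from two vertical stiles running the full outside height and two horizontal rails spanning the gap between the stiles.

The picture frame is on top of the stool.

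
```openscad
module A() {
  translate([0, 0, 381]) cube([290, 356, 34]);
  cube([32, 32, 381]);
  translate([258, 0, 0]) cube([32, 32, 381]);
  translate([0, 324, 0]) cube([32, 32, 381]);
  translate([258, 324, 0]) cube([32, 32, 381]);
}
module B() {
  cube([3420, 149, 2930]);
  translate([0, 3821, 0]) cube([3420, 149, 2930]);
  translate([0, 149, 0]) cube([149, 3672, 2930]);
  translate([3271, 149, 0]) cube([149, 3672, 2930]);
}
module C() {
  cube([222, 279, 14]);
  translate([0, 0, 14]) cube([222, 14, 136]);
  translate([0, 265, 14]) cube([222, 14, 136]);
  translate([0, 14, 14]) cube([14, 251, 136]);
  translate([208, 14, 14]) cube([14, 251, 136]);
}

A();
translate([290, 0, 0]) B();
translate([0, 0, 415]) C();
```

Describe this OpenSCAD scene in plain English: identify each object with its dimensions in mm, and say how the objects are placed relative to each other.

A is a four-legged stool. The seat is a 290×356×34 mm slab whose top surface is at z = 415 mm; four square legs, each 32×32 mm in cross-section, run from the floor (z = 0) to the underside of the seat, each flush with a corner of the seat.

B is the wall frame of a small rectangular building: four walls, each 2930 mm tall and 149 mm thick, enclosing a footprint 3420 mm (x) by 3970 mm (y) outside-to-outside, with no floor or roof. The front and back walls (the −y and +y sides) span the full width; the two side walls fit between them.

C is an open-topped rectangular box: outside dimensions 222×279×150 mm, with a uniform wall and base thickness of 14 mm. The base is a full 222×279 slab on the floor; four walls sit on top of the base. The front and back walls (the −y and +y sides) span the full width; the two side walls fit between them.

The house frame is against the stool's +x side, with their −y faces flush. The open box is on top of the stool.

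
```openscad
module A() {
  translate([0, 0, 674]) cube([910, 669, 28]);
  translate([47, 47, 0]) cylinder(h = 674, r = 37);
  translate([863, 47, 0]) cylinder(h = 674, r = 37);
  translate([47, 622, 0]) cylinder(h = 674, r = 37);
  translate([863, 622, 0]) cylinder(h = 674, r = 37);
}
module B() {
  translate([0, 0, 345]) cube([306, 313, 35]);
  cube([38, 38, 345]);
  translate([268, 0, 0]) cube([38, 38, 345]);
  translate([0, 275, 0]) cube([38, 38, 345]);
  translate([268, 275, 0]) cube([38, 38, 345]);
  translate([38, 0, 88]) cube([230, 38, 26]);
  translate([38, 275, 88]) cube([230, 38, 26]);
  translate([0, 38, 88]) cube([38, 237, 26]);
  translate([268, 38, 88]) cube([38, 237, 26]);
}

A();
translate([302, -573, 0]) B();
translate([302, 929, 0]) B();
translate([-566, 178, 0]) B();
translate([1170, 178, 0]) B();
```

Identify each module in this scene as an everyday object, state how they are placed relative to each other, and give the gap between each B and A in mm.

A is a table. B is a stool. Four stools sit around the table at the −y, +y, −x, +x sides. The gap between each stool and the table is 260 mm.

Each stool's nearest face is 260 mm from the table's bounding box.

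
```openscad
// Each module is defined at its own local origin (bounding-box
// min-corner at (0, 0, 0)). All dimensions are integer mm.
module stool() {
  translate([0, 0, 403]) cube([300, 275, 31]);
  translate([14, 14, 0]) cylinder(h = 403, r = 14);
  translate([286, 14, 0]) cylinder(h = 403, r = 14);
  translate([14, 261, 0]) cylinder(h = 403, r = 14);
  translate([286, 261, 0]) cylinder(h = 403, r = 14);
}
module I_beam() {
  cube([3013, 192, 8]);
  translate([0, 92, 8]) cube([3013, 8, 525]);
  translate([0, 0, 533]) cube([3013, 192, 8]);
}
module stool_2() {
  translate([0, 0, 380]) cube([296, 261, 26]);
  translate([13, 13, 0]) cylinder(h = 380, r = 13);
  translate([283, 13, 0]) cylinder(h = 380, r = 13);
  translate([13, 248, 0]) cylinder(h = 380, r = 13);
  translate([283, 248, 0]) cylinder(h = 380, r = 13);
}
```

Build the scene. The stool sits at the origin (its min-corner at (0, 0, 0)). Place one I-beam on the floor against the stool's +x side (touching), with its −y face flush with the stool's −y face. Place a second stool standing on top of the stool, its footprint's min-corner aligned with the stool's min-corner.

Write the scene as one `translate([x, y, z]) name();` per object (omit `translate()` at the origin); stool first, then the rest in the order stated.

stool();
translate([300, 0, 0]) I_beam();
translate([0, 0, 434]) stool_2();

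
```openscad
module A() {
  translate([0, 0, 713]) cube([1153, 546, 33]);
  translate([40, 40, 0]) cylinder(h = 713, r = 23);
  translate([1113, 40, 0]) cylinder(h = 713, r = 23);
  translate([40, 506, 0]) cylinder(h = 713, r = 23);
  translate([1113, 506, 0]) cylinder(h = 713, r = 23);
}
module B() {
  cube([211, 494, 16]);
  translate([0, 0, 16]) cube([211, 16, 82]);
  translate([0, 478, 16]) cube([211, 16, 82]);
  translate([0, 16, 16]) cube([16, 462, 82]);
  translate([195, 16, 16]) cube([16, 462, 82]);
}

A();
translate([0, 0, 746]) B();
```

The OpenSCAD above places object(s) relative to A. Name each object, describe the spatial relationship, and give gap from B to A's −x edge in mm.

A is a table. B is an open box. The open box is on top of the table. The gap from the open box to the table's −x edge is 0 mm.

The open box's min-x is at 0; the table's min-x is 0; gap = 0 mm.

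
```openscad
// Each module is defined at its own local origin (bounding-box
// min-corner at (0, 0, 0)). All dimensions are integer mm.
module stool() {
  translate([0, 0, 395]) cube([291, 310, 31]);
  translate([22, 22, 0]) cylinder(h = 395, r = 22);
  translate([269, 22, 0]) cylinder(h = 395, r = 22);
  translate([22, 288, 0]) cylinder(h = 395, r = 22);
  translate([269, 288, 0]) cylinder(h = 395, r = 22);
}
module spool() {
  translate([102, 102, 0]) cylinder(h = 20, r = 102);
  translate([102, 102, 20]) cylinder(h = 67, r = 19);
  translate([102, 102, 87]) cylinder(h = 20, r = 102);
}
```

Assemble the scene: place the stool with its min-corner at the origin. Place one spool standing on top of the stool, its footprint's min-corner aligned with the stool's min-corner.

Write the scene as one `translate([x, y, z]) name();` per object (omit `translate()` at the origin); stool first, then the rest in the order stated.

stool();
translate([0, 0, 426]) spool();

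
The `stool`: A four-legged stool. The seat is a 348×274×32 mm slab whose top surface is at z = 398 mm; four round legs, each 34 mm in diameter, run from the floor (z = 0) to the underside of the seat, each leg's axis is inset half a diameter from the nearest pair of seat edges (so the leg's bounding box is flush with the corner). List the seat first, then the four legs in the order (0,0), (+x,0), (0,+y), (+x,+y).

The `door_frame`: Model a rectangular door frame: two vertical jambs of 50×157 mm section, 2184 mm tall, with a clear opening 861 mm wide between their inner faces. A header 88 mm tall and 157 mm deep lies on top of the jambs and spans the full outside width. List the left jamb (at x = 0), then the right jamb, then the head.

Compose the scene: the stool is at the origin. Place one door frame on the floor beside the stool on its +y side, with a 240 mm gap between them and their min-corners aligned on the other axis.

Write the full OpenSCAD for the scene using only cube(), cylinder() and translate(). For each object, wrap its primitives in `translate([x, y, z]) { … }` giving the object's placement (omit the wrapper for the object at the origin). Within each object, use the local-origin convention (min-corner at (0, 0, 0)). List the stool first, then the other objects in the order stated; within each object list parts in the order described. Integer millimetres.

translate([0, 0, 366]) cube([348, 274, 32]);
translate([17, 17, 0]) cylinder(h = 366, r = 17);
translate([331, 17, 0]) cylinder(h = 366, r = 17);
translate([17, 257, 0]) cylinder(h = 366, r = 17);
translate([331, 257, 0]) cylinder(h = 366, r = 17);
translate([0, 514, 0]) {
  cube([50, 157, 2184]);
  translate([911, 0, 0]) cube([50, 157, 2184]);
  translate([0, 0, 2184]) cube([961, 157, 88]);
}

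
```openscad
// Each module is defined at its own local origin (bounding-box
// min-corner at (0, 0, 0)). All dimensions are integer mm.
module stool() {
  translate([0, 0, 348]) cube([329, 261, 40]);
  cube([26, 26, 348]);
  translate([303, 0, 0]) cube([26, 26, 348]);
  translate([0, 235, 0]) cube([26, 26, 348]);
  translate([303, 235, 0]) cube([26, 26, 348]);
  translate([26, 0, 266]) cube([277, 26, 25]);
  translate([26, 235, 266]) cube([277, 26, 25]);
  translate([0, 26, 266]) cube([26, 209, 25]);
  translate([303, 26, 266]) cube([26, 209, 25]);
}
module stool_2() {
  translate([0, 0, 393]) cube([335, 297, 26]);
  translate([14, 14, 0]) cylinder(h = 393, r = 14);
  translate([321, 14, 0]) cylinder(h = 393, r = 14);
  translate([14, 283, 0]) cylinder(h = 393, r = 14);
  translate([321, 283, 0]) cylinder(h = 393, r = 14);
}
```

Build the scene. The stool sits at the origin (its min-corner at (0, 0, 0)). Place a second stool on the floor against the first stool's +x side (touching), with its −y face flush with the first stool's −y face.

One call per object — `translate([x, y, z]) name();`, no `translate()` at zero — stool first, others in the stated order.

stool();
translate([329, 0, 0]) stool_2();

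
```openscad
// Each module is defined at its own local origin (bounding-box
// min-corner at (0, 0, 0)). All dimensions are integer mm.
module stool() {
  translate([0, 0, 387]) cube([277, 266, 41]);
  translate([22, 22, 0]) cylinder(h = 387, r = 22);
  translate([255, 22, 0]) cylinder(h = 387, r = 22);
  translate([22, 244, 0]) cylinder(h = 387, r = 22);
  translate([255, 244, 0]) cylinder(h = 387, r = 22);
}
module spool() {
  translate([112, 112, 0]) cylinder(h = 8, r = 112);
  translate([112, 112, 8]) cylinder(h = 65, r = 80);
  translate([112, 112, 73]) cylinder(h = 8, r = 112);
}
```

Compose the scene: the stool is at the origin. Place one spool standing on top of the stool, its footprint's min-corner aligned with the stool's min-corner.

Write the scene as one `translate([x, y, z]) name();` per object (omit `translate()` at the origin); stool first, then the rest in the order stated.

stool();
translate([0, 0, 428]) spool();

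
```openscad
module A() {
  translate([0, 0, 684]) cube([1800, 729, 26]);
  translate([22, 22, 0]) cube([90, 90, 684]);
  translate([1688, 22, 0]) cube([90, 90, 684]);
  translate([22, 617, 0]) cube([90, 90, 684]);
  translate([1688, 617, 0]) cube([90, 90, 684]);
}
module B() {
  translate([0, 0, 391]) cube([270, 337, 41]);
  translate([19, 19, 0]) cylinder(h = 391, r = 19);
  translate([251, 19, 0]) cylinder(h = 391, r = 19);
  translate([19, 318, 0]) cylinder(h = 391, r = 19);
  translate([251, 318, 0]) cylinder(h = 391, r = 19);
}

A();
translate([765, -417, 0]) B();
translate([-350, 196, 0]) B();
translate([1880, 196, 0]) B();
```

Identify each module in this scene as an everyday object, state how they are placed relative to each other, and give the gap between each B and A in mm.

Each stool's nearest face is 80 mm from the table's bounding box.

A is a table. B is a stool. Three stools sit around the table at the −y, −x, +x sides. The gap between each stool and the table is 80 mm.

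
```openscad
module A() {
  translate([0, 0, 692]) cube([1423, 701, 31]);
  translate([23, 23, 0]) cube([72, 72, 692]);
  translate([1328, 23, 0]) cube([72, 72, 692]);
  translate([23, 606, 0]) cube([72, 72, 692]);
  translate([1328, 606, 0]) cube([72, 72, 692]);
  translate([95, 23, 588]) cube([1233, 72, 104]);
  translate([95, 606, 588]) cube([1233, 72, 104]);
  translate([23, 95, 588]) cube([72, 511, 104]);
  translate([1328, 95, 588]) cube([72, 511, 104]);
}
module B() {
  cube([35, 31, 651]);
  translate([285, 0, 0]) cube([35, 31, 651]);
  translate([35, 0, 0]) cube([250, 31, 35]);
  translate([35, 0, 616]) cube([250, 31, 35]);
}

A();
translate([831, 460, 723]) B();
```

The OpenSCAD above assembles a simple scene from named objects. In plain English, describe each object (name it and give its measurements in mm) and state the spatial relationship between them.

A is a table: top 1423 mm (x) × 701 mm (y), 31 mm thick, upper face at z = 723 mm, on four 72×72 mm square legs, each inset 23 mm from the nearest pair of top edges, running from z = 0 to the bottom of the top. Four apron rails, 72 mm thick and 104 mm tall, run between adjacent legs with their top edges flush with the underside of the top and their outer faces flush with the legs' outer faces.

B is a rectangular picture frame lying in the x–z plane (depth along y). The opening is 250 mm wide (x) by 581 mm tall (z), surrounded by a border 35 mm wide on all four sides. The frame is 31 mm deep and is made of two full-height vertical stiles with two horizontal rails fitted between them.

The picture frame is on top of the table.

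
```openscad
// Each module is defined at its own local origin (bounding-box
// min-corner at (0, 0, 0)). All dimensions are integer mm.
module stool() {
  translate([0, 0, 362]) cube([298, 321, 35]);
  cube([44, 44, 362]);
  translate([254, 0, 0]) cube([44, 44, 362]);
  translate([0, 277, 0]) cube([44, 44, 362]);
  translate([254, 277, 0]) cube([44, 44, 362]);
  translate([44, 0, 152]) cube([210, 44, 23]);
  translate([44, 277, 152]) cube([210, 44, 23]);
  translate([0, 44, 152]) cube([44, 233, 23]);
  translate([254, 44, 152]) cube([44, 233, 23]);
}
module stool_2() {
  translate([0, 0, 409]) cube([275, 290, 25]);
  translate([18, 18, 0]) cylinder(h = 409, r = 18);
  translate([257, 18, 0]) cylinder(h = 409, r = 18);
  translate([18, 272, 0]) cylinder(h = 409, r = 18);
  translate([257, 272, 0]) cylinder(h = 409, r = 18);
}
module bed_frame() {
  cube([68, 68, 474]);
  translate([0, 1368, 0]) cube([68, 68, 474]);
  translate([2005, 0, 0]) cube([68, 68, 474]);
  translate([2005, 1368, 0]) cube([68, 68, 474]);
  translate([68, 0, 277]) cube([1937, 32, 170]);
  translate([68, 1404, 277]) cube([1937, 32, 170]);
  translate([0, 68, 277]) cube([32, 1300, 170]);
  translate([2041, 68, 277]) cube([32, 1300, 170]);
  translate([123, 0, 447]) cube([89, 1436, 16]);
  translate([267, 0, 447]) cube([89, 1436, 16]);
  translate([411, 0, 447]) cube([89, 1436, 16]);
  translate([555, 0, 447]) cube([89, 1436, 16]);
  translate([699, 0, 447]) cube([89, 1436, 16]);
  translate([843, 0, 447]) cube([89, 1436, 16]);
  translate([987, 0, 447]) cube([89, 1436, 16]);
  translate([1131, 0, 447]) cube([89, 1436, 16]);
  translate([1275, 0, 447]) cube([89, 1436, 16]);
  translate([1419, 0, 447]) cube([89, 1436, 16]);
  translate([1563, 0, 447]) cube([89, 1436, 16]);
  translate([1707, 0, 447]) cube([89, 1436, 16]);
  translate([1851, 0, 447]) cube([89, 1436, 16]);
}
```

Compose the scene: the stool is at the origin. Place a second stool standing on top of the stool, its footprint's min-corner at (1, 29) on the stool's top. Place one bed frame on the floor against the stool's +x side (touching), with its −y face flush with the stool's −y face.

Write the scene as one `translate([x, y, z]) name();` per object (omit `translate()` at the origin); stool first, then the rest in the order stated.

stool();
translate([1, 29, 397]) stool_2();
translate([298, 0, 0]) bed_frame();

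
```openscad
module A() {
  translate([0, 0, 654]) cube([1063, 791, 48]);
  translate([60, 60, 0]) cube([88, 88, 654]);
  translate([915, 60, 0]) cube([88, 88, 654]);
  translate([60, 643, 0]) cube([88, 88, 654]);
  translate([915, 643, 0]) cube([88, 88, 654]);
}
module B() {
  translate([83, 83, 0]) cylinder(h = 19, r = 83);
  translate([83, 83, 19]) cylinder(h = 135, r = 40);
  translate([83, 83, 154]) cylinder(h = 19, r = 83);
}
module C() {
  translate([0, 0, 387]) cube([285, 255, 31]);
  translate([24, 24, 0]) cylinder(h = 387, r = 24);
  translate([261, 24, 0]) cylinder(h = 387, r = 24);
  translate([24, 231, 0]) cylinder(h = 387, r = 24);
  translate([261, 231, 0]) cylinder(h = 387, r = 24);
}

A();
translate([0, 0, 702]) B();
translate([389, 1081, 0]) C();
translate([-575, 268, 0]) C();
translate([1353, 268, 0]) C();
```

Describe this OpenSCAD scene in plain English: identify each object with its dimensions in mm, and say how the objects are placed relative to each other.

A is a table: top 1063 mm (x) × 791 mm (y), 48 mm thick, upper face at z = 702 mm, on four 88×88 mm square legs, each inset 60 mm from the nearest pair of top edges, running from z = 0 to the bottom of the top.

B is a spool: two coaxial disc flanges of radius 83 mm and thickness 19 mm, joined by a core cylinder of radius 40 mm and height 135 mm. The lower flange rests on z = 0 and the three cylinders share a vertical axis.

C is a four-legged stool. The seat is a 285×255×31 mm slab whose top surface is at z = 418 mm; four round legs, each 48 mm in diameter, run from the floor (z = 0) to the underside of the seat, each leg's axis is inset half a diameter from the nearest pair of seat edges (so the leg's bounding box is flush with the corner).

The spool is on top of the table. Three stools sit around the table at the +y, −x, +x sides.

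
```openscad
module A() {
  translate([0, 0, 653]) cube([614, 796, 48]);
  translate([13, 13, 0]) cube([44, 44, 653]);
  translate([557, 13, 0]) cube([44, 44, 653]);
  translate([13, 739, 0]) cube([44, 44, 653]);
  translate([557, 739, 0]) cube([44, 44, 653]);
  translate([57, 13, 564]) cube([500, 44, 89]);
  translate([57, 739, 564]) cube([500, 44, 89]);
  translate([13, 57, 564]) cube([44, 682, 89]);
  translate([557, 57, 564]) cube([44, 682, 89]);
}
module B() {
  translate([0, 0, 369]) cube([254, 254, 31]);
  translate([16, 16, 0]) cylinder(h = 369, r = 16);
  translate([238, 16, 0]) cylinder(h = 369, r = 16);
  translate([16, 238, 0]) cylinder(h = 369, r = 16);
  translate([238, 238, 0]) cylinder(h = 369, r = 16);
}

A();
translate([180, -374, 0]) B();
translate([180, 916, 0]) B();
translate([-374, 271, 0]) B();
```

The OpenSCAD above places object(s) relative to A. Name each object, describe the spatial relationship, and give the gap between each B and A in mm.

A is a table. B is a stool. Three stools sit around the table at the −y, +y, −x sides. The gap between each stool and the table is 120 mm.

Each stool's nearest face is 120 mm from the table's bounding box.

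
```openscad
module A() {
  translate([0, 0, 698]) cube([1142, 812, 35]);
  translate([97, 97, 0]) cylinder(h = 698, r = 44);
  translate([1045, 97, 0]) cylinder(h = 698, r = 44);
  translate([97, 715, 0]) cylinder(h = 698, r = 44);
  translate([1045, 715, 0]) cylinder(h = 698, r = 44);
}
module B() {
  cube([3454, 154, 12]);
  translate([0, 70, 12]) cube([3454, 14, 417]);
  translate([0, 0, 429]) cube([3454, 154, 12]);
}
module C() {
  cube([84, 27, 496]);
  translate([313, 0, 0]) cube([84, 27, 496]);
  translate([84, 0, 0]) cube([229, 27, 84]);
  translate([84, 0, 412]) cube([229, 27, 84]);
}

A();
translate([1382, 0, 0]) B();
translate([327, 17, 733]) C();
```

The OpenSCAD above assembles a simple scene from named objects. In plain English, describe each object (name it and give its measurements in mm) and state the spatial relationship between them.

A is a table with a 1142×812 mm rectangular top, 35 mm thick, top surface at z = 733 mm, supported by four round legs of 88 mm diameter, each leg's bounding box inset 53 mm from the nearest pair of top edges, running from the floor.

B is an I-beam lying along x, 3454 mm long. Overall section height 441 mm. Two flanges 154 mm wide (y) and 12 mm thick, one on the floor and one at the top; a web 14 mm thick runs between them, centred on the flange width.

C is a rectangular picture frame lying in the x–z plane (depth along y). The opening is 229 mm wide (x) by 328 mm tall (z), surrounded by a border 84 mm wide on all four sides. The frame is 27 mm deep and is made of two full-height vertical stiles with two horizontal rails fitted between them.

The I-beam is on the floor beside the table on its +x side. The picture frame is on top of the table.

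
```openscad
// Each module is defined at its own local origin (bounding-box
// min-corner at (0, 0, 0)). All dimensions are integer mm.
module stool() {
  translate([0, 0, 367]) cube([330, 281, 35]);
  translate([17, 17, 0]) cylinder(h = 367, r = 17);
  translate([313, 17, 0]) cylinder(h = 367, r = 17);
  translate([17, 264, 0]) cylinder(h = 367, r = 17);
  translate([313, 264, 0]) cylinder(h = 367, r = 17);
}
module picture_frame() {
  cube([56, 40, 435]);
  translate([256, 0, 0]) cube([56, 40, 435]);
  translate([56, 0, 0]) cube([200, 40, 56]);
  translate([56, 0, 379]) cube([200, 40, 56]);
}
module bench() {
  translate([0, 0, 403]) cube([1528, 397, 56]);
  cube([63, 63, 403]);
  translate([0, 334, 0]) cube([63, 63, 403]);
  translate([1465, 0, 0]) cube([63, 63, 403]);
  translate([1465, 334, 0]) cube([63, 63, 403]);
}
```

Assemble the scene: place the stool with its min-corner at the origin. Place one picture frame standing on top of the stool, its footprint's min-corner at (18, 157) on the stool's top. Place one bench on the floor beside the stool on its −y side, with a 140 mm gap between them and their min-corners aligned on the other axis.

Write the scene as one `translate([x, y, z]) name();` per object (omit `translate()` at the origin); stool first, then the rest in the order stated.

stool();
translate([18, 157, 402]) picture_frame();
translate([0, -537, 0]) bench();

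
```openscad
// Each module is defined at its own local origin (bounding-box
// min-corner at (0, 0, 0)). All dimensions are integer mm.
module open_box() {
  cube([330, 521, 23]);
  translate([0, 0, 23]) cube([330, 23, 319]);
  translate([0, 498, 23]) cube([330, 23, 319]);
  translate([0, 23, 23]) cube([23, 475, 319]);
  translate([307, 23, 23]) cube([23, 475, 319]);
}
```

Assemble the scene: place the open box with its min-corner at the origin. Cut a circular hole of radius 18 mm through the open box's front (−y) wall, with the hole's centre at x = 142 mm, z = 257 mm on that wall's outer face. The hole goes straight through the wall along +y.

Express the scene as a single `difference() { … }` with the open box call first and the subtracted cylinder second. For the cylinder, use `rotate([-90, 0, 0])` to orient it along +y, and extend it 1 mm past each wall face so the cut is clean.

difference() {
  open_box();
  translate([142, -1, 257]) rotate([-90, 0, 0]) cylinder(h = 25, r = 18);
}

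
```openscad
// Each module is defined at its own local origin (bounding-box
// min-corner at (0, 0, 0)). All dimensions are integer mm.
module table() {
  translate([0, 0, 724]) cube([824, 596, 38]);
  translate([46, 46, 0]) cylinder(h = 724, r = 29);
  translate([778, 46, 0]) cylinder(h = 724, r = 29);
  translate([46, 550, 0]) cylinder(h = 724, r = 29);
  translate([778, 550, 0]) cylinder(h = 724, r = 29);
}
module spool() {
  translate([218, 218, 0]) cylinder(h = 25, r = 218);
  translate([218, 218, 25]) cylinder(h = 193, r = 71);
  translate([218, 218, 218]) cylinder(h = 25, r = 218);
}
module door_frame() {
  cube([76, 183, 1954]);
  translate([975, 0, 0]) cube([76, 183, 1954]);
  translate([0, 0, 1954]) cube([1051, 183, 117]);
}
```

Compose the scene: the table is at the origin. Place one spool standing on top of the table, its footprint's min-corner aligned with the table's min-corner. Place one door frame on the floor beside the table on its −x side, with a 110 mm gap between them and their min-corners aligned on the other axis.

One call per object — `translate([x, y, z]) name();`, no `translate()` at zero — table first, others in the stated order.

table();
translate([0, 0, 762]) spool();
translate([-1161, 0, 0]) door_frame();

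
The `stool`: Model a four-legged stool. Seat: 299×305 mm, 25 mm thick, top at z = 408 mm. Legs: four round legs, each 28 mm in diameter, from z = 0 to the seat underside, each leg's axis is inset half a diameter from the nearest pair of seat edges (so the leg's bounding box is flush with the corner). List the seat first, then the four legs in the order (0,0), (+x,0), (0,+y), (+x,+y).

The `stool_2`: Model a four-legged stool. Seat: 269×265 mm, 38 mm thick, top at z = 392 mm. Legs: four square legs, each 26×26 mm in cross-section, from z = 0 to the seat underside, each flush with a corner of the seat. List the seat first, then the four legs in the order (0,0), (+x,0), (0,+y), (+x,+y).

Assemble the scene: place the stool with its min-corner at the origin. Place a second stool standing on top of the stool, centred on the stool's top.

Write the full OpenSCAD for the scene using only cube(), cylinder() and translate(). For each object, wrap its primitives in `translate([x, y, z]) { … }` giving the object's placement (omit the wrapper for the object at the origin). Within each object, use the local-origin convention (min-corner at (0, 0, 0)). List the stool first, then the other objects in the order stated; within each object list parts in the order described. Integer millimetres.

translate([0, 0, 383]) cube([299, 305, 25]);
translate([14, 14, 0]) cylinder(h = 383, r = 14);
translate([285, 14, 0]) cylinder(h = 383, r = 14);
translate([14, 291, 0]) cylinder(h = 383, r = 14);
translate([285, 291, 0]) cylinder(h = 383, r = 14);
translate([15, 20, 408]) {
  translate([0, 0, 354]) cube([269, 265, 38]);
  cube([26, 26, 354]);
  translate([243, 0, 0]) cube([26, 26, 354]);
  translate([0, 239, 0]) cube([26, 26, 354]);
  translate([243, 239, 0]) cube([26, 26, 354]);
}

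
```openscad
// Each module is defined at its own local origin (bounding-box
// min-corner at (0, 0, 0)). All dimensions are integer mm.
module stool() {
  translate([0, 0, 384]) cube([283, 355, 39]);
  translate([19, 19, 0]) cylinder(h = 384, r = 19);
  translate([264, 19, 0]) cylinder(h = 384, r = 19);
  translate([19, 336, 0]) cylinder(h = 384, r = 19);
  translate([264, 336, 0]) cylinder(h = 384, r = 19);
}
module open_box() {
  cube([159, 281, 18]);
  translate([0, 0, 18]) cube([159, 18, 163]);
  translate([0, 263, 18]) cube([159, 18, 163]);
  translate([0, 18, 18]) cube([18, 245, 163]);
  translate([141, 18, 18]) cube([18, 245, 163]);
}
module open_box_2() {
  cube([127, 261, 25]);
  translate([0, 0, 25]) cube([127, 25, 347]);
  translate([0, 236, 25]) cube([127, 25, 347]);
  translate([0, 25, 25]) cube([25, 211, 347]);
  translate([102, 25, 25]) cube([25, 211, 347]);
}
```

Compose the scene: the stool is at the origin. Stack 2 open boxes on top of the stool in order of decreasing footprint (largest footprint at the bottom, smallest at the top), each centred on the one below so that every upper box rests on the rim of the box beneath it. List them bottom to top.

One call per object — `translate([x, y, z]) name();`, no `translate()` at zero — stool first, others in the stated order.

stool();
translate([62, 37, 423]) open_box();
translate([78, 47, 604]) open_box_2();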